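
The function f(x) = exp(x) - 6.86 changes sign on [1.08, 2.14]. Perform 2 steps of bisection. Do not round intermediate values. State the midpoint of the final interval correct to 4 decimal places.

f(1.080000) = -3.915320, f(2.140000) = 1.639438 (opposite signs)
step 1: m = 1.610000, f(m) = -1.857189 < 0 → root in [1.610000, 2.140000]
step 2: m = 1.875000, f(m) = -0.339181 < 0 → root in [1.875000, 2.140000]
Midpoint of [1.875000, 2.140000] = 2.007500

2.0075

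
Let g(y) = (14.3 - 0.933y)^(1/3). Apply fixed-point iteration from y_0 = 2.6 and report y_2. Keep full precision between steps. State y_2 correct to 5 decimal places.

2.30028

y_1 = g(2.600000) = 2.281400
y_2 = g(2.281400) = 2.300281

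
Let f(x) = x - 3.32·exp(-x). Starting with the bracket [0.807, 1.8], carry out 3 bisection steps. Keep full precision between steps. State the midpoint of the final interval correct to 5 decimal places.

f(0.807000) = -0.674366, f(1.800000) = 1.251208 (opposite signs)
step 1: m = 1.303500, f(m) = 0.401856 > 0 → root in [0.807000, 1.303500]
step 2: m = 1.055250, f(m) = -0.100460 < 0 → root in [1.055250, 1.303500]
step 3: m = 1.179375, f(m) = 0.158572 > 0 → root in [1.055250, 1.179375]
Midpoint of [1.055250, 1.179375] = 1.117313

1.11731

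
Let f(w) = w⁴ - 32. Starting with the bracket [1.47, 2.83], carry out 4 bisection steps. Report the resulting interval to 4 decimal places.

f(1.470000) = -27.330511, f(2.830000) = 32.142479 (opposite signs)
step 1: m = 2.150000, f(m) = -10.632494 < 0 → root in [2.150000, 2.830000]
step 2: m = 2.490000, f(m) = 6.441240 > 0 → root in [2.150000, 2.490000]
step 3: m = 2.320000, f(m) = -3.029770 < 0 → root in [2.320000, 2.490000]
step 4: m = 2.405000, f(m) = 1.454945 > 0 → root in [2.320000, 2.405000]

[2.3200, 2.4050]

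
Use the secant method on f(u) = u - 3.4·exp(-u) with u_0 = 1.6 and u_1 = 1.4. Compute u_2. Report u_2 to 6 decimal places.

1.080909

Secant update: u_(k+1) = u_k − f(u_k)·(u_k − u_(k-1))/(f(u_k) − f(u_(k-1))).
f(u_0) = 0.913552, f(u_1) = 0.561570
u_2 = 1.400000 - (0.561570)·(1.400000 - 1.600000)/(0.561570 - (0.913552)) = 1.080909; f(u_2) = -0.072666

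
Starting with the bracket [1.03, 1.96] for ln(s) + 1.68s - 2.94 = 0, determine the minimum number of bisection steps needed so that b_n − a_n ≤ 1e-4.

Initial width b − a = 1.96 − 1.03 = 0.930000.
After n steps the width is (b−a)/2^n; need (b−a)/2^n ≤ 1e-4.
So n ≥ log₂(0.930000/1e-4) = log₂(9300.0000) ≈ 13.1830.
Hence n = 14.

14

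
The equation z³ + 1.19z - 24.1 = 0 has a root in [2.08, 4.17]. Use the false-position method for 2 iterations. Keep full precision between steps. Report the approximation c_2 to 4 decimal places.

False-position update: c = (a·f(b) − b·f(a))/(f(b) − f(a)); replace the endpoint whose sign matches f(c).
f(2.080000) = -12.625888, f(4.170000) = 53.374013
step 1: c = 2.479820, f(c) = -5.899336 < 0 → new bracket [2.479820, 4.170000]
step 2: c = 2.648040, f(c) = -2.380470 < 0 → new bracket [2.648040, 4.170000]

2.6480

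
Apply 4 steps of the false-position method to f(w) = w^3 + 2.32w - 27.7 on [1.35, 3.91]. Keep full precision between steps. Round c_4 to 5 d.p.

2.75511

f(1.350000) = -22.107625, f(3.910000) = 41.147671
step 1: c = 2.244716, f(c) = -11.181698 < 0 → new bracket [2.244716, 3.910000]
step 2: c = 2.600552, f(c) = -4.079511 < 0 → new bracket [2.600552, 3.910000]
step 3: c = 2.718665, f(c) = -1.298660 < 0 → new bracket [2.718665, 3.910000]
step 4: c = 2.755115, f(c) = -0.395008 < 0 → new bracket [2.755115, 3.910000]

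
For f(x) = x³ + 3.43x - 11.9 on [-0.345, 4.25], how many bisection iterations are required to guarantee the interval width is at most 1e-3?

Initial width b − a = 4.25 − -0.345 = 4.595000.
After n steps the width is (b−a)/2^n; need (b−a)/2^n ≤ 1e-3.
So n ≥ log₂(4.595000/1e-3) = log₂(4595.0000) ≈ 12.1658.
Hence n = 13.

13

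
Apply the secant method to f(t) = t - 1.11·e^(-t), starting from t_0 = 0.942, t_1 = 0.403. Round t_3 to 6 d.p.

f(t_0) = 0.509269, f(t_1) = -0.338826
t_2 = 0.403000 - (-0.338826)·(0.403000 - 0.942000)/(-0.338826 - (0.509269)) = 0.618338; f(t_2) = 0.020227
t_3 = 0.618338 - (0.020227)·(0.618338 - 0.403000)/(0.020227 - (-0.338826)) = 0.606207; f(t_3) = 0.000796

0.606207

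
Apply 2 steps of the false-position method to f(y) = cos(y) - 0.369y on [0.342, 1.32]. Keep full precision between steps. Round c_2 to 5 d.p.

f(0.342000) = 0.815888, f(1.320000) = -0.238905
step 1: c = 1.098488, f(c) = 0.049600 > 0 → new bracket [1.098488, 1.320000]
step 2: c = 1.136571, f(c) = 0.001313 > 0 → new bracket [1.136571, 1.320000]

1.13657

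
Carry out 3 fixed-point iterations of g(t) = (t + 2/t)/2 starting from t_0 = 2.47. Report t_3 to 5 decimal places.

t_1 = g(2.470000) = 1.639858
t_2 = g(1.639858) = 1.429738
t_3 = g(1.429738) = 1.414298

1.41430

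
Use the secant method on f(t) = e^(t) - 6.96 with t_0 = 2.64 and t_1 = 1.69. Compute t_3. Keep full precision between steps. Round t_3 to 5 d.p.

1.95074

f(t_0) = 7.053204, f(t_1) = -1.540519
t_2 = 1.690000 - (-1.540519)·(1.690000 - 2.640000)/(-1.540519 - (7.053204)) = 1.860298; f(t_2) = -0.534349
t_3 = 1.860298 - (-0.534349)·(1.860298 - 1.690000)/(-0.534349 - (-1.540519)) = 1.950738; f(t_3) = 0.073880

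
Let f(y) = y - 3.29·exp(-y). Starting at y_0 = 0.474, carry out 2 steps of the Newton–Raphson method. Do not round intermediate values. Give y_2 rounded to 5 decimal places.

1.09463

f'(y) = 1 + 3.29·exp(-y)
y_0 = 0.474000: f = -1.574049, f' = 3.048049 → y_1 = 0.474000 - (-1.574049)/(3.048049) = 0.990412
y_1 = 0.990412: f = -0.231572, f' = 2.221984 → y_2 = 0.990412 - (-0.231572)/(2.221984) = 1.094630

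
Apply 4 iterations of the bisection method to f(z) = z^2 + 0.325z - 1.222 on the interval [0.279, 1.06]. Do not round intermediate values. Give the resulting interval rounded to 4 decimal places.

f(0.279000) = -1.053484, f(1.060000) = 0.246100 (opposite signs)
step 1: m = 0.669500, f(m) = -0.556182 < 0 → root in [0.669500, 1.060000]
step 2: m = 0.864750, f(m) = -0.193164 < 0 → root in [0.864750, 1.060000]
step 3: m = 0.962375, f(m) = 0.016938 > 0 → root in [0.864750, 0.962375]
step 4: m = 0.913563, f(m) = -0.090496 < 0 → root in [0.913563, 0.962375]

[0.9136, 0.9624]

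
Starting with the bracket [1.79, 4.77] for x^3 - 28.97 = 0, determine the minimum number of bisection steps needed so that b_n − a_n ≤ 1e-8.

Initial width b − a = 4.77 − 1.79 = 2.980000.
After n steps the width is (b−a)/2^n; need (b−a)/2^n ≤ 1e-8.
So n ≥ log₂(2.980000/1e-8) = log₂(298000000.0000) ≈ 28.1507.
Hence n = 29.

29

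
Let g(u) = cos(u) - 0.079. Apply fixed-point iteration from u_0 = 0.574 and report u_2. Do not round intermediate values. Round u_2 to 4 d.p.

u_1 = g(0.574000) = 0.760736
u_2 = g(0.760736) = 0.645329

0.6453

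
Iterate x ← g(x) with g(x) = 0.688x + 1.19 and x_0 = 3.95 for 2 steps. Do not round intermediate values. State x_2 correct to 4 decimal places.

x_1 = g(3.950000) = 3.907600
x_2 = g(3.907600) = 3.878429

3.8784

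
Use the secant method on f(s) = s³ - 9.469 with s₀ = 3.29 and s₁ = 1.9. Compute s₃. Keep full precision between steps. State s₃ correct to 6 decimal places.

f(s_0) = 26.142289, f(s_1) = -2.610000
s_2 = 1.900000 - (-2.610000)·(1.900000 - 3.290000)/(-2.610000 - (26.142289)) = 2.026178; f(s_2) = -1.150737
s_3 = 2.026178 - (-1.150737)·(2.026178 - 1.900000)/(-1.150737 - (-2.610000)) = 2.125678; f(s_3) = 0.135895

2.125678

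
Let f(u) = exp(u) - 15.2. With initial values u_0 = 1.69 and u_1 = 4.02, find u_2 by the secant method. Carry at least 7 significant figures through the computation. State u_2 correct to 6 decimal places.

2.143219

f(u_0) = -9.780519, f(u_1) = 40.501106
u_2 = 4.020000 - (40.501106)·(4.020000 - 1.690000)/(40.501106 - (-9.780519)) = 2.143219; f(u_2) = -6.673155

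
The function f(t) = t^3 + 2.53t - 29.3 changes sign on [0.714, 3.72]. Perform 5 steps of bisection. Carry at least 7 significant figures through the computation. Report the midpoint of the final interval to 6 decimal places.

2.827594

f(0.714000) = -27.129586, f(3.720000) = 31.590448 (opposite signs)
step 1: m = 2.217000, f(m) = -12.794238 < 0 → root in [2.217000, 3.720000]
step 2: m = 2.968500, f(m) = 4.368704 > 0 → root in [2.217000, 2.968500]
step 3: m = 2.592750, f(m) = -5.310963 < 0 → root in [2.592750, 2.968500]
step 4: m = 2.780625, f(m) = -0.765573 < 0 → root in [2.780625, 2.968500]
step 5: m = 2.874563, f(m) = 1.725468 > 0 → root in [2.780625, 2.874563]
Midpoint of [2.780625, 2.874563] = 2.827594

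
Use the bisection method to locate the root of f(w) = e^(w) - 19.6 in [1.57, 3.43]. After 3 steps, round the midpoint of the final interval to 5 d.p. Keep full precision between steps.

f(1.570000) = -14.793352, f(3.430000) = 11.276643 (opposite signs)
step 1: m = 2.500000, f(m) = -7.417506 < 0 → root in [2.500000, 3.430000]
step 2: m = 2.965000, f(m) = -0.205297 < 0 → root in [2.965000, 3.430000]
step 3: m = 3.197500, f(m) = 4.871275 > 0 → root in [2.965000, 3.197500]
Midpoint of [2.965000, 3.197500] = 3.081250

3.08125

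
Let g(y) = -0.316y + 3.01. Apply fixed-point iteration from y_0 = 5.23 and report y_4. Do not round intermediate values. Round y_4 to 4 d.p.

2.3166

y_1 = g(5.230000) = 1.357320
y_2 = g(1.357320) = 2.581087
y_3 = g(2.581087) = 2.194377
y_4 = g(2.194377) = 2.316577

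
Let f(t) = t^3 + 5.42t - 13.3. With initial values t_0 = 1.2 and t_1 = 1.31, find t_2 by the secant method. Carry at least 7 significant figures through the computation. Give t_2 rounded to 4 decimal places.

1.6994

f(t_0) = -5.068000, f(t_1) = -3.951709
t_2 = 1.310000 - (-3.951709)·(1.310000 - 1.200000)/(-3.951709 - (-5.068000)) = 1.699404; f(t_2) = 0.818602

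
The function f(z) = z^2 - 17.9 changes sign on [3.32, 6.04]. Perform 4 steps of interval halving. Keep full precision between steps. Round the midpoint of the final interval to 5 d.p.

4.25500

f(3.320000) = -6.877600, f(6.040000) = 18.581600 (opposite signs)
step 1: m = 4.680000, f(m) = 4.002400 > 0 → root in [3.320000, 4.680000]
step 2: m = 4.000000, f(m) = -1.900000 < 0 → root in [4.000000, 4.680000]
step 3: m = 4.340000, f(m) = 0.935600 > 0 → root in [4.000000, 4.340000]
step 4: m = 4.170000, f(m) = -0.511100 < 0 → root in [4.170000, 4.340000]
Midpoint of [4.170000, 4.340000] = 4.255000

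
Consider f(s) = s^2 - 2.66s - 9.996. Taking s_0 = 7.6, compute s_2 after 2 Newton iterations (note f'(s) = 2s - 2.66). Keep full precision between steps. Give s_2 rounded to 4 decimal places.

4.8108

s_0 = 7.600000: f = 27.548000, f' = 12.540000 → s_1 = 7.600000 - (27.548000)/(12.540000) = 5.403190
s_1 = 5.403190: f = 4.825975, f' = 8.146380 → s_2 = 5.403190 - (4.825975)/(8.146380) = 4.810782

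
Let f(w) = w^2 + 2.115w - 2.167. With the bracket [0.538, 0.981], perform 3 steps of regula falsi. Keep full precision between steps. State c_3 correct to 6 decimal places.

0.754995

f(0.538000) = -0.739686, f(0.981000) = 0.870176
step 1: c = 0.741546, f(c) = -0.048740 < 0 → new bracket [0.741546, 0.981000]
step 2: c = 0.754247, f(c) = -0.002880 < 0 → new bracket [0.754247, 0.981000]
step 3: c = 0.754995, f(c) = -0.000169 < 0 → new bracket [0.754995, 0.981000]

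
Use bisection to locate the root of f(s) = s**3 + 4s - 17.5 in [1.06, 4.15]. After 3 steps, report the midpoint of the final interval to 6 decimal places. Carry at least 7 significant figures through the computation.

f(1.060000) = -12.068984, f(4.150000) = 70.573375 (opposite signs)
step 1: m = 2.605000, f(m) = 10.597595 > 0 → root in [1.060000, 2.605000]
step 2: m = 1.832500, f(m) = -4.016362 < 0 → root in [1.832500, 2.605000]
step 3: m = 2.218750, f(m) = 2.297577 > 0 → root in [1.832500, 2.218750]
Midpoint of [1.832500, 2.218750] = 2.025625

2.025625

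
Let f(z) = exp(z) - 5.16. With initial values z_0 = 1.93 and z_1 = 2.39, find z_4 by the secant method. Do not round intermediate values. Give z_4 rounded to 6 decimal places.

1.642263

f(z_0) = 1.729510, f(z_1) = 5.753494
z_2 = 2.390000 - (5.753494)·(2.390000 - 1.930000)/(5.753494 - (1.729510)) = 1.732292; f(z_2) = 0.493596
z_3 = 1.732292 - (0.493596)·(1.732292 - 2.390000)/(0.493596 - (5.753494)) = 1.670572; f(z_3) = 0.155205
z_4 = 1.670572 - (0.155205)·(1.670572 - 1.732292)/(0.155205 - (0.493596)) = 1.642263; f(z_4) = 0.006850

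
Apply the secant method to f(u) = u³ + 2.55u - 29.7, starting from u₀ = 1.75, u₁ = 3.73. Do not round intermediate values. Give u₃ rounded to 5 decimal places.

2.74384

f(u_0) = -19.878125, f(u_1) = 31.706617
u_2 = 3.730000 - (31.706617)·(3.730000 - 1.750000)/(31.706617 - (-19.878125)) = 2.512991; f(u_2) = -7.422026
u_3 = 2.512991 - (-7.422026)·(2.512991 - 3.730000)/(-7.422026 - (31.706617)) = 2.743836; f(u_3) = -2.045865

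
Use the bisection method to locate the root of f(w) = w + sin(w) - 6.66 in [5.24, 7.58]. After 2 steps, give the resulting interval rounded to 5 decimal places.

[6.41000, 6.99500]

f(5.240000) = -2.284012, f(7.580000) = 1.882701 (opposite signs)
step 1: m = 6.410000, f(m) = -0.123525 < 0 → root in [6.410000, 7.580000]
step 2: m = 6.995000, f(m) = 0.988209 > 0 → root in [6.410000, 6.995000]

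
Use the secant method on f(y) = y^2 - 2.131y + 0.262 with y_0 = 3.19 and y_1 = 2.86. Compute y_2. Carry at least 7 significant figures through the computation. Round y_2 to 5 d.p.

2.26114

f(y_0) = 3.640210, f(y_1) = 2.346940
y_2 = 2.860000 - (2.346940)·(2.860000 - 3.190000)/(2.346940 - (3.640210)) = 2.261138; f(y_2) = 0.556260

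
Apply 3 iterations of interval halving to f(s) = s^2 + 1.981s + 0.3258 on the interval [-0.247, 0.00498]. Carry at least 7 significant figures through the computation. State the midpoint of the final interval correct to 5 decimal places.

f(-0.247000) = -0.102498, f(0.004980) = 0.335690 (opposite signs)
step 1: m = -0.121010, f(m) = 0.100723 > 0 → root in [-0.247000, -0.121010]
step 2: m = -0.184005, f(m) = -0.004856 < 0 → root in [-0.184005, -0.121010]
step 3: m = -0.152507, f(m) = 0.046941 > 0 → root in [-0.184005, -0.152507]
Midpoint of [-0.184005, -0.152507] = -0.168256

-0.16826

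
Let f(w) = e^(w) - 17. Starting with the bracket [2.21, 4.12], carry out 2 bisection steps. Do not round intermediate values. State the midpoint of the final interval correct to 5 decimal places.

2.92625

f(2.210000) = -7.884284, f(4.120000) = 44.559242 (opposite signs)
step 1: m = 3.165000, f(m) = 6.688744 > 0 → root in [2.210000, 3.165000]
step 2: m = 2.687500, f(m) = -2.305107 < 0 → root in [2.687500, 3.165000]
Midpoint of [2.687500, 3.165000] = 2.926250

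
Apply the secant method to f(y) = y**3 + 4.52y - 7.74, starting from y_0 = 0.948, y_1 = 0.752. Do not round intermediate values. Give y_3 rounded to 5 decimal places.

Secant update: y_(k+1) = y_k − f(y_k)·(y_k − y_(k-1))/(f(y_k) − f(y_(k-1))).
f(y_0) = -2.603069, f(y_1) = -3.915701
y_2 = 0.752000 - (-3.915701)·(0.752000 - 0.948000)/(-3.915701 - (-2.603069)) = 1.336686; f(y_2) = 0.690114
y_3 = 1.336686 - (0.690114)·(1.336686 - 0.752000)/(0.690114 - (-3.915701)) = 1.249079; f(y_3) = -0.145351

1.24908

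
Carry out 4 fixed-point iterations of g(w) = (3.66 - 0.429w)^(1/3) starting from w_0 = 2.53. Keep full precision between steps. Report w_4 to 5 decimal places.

1.44844

w_1 = g(2.530000) = 1.370582
w_2 = g(1.370582) = 1.453700
w_3 = g(1.453700) = 1.448053
w_4 = g(1.448053) = 1.448438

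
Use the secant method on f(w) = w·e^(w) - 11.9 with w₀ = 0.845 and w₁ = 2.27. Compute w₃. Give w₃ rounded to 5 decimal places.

1.77635

f(w_0) = -9.932859, f(w_1) = 10.072240
w_2 = 2.270000 - (10.072240)·(2.270000 - 0.845000)/(10.072240 - (-9.932859)) = 1.552536; f(w_2) = -4.566701
w_3 = 1.552536 - (-4.566701)·(1.552536 - 2.270000)/(-4.566701 - (10.072240)) = 1.776353; f(w_3) = -1.404830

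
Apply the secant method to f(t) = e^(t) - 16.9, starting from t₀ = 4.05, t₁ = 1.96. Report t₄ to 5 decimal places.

2.76811

f(t_0) = 40.497457, f(t_1) = -9.800673
t_2 = 1.960000 - (-9.800673)·(1.960000 - 4.050000)/(-9.800673 - (40.497457)) = 2.367240; f(t_2) = -6.232093
t_3 = 2.367240 - (-6.232093)·(2.367240 - 1.960000)/(-6.232093 - (-9.800673)) = 3.078435; f(t_3) = 4.824378
t_4 = 3.078435 - (4.824378)·(3.078435 - 2.367240)/(4.824378 - (-6.232093)) = 2.768112; f(t_4) = -0.971462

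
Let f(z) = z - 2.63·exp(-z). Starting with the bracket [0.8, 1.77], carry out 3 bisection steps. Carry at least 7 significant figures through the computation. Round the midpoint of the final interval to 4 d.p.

f(0.800000) = -0.381735, f(1.770000) = 1.322024 (opposite signs)
step 1: m = 1.285000, f(m) = 0.557409 > 0 → root in [0.800000, 1.285000]
step 2: m = 1.042500, f(m) = 0.115235 > 0 → root in [0.800000, 1.042500]
step 3: m = 0.921250, f(m) = -0.125546 < 0 → root in [0.921250, 1.042500]
Midpoint of [0.921250, 1.042500] = 0.981875

0.9819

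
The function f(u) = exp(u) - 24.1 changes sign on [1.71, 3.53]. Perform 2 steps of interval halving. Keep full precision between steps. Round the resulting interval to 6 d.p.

f(1.710000) = -18.571039, f(3.530000) = 10.023968 (opposite signs)
step 1: m = 2.620000, f(m) = -10.364276 < 0 → root in [2.620000, 3.530000]
step 2: m = 3.075000, f(m) = -2.450118 < 0 → root in [3.075000, 3.530000]

[3.075000, 3.530000]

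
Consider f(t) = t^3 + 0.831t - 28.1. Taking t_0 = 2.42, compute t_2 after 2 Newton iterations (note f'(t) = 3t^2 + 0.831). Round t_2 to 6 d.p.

Newton update: t ← t − f(t)/f'(t).
t_0 = 2.420000: f = -11.916492, f' = 18.400200 → t_1 = 2.420000 - (-11.916492)/(18.400200) = 3.067628
t_1 = 3.067628: f = 3.316638, f' = 29.062032 → t_2 = 3.067628 - (3.316638)/(29.062032) = 2.953506

2.953506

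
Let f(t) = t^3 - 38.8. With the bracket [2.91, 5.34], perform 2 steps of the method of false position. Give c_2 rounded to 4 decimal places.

False-position update: c = (a·f(b) − b·f(a))/(f(b) − f(a)); replace the endpoint whose sign matches f(c).
f(2.910000) = -14.157829, f(5.340000) = 113.473304
step 1: c = 3.179554, f(c) = -6.656087 < 0 → new bracket [3.179554, 5.340000]
step 2: c = 3.299260, f(c) = -2.887186 < 0 → new bracket [3.299260, 5.340000]

3.2993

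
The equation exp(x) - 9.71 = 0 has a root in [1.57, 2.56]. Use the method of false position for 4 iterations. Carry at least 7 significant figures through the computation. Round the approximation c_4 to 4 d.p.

2.2729

f(1.570000) = -4.903352, f(2.560000) = 3.225817
step 1: c = 2.167148, f(c) = -0.976658 < 0 → new bracket [2.167148, 2.560000]
step 2: c = 2.258447, f(c) = -0.141780 < 0 → new bracket [2.258447, 2.560000]
step 3: c = 2.271143, f(c) = -0.019530 < 0 → new bracket [2.271143, 2.560000]
step 4: c = 2.272881, f(c) = -0.002670 < 0 → new bracket [2.272881, 2.560000]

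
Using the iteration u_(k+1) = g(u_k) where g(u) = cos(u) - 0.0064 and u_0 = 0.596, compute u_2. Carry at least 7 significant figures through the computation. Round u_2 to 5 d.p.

u_1 = g(0.596000) = 0.821188
u_2 = g(0.821188) = 0.674952

0.67495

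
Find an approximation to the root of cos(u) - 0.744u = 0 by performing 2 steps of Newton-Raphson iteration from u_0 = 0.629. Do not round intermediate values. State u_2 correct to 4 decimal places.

f'(u) = -sin(u) - 0.744
u_0 = 0.629000: f = 0.340640, f' = -1.332336 → u_1 = 0.629000 - (0.340640)/(-1.332336) = 0.884671
u_1 = 0.884671: f = -0.024652, f' = -1.517707 → u_2 = 0.884671 - (-0.024652)/(-1.517707) = 0.868429

0.8684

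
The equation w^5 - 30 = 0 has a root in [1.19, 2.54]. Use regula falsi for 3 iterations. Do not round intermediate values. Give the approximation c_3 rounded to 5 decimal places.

1.87798

f(1.190000) = -27.613646, f(2.540000) = 75.722782
step 1: c = 1.550748, f(c) = -21.031779 < 0 → new bracket [1.550748, 2.540000]
step 2: c = 1.765784, f(c) = -12.833245 < 0 → new bracket [1.765784, 2.540000]
step 3: c = 1.877981, f(c) = -6.640905 < 0 → new bracket [1.877981, 2.540000]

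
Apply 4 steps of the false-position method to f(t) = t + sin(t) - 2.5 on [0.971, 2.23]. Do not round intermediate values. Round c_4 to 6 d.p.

False-position update: c = (a·f(b) − b·f(a))/(f(b) − f(a)); replace the endpoint whose sign matches f(c).
f(0.971000) = -0.703549, f(2.230000) = 0.520480
step 1: c = 1.694650, f(c) = 0.186990 > 0 → new bracket [0.971000, 1.694650]
step 2: c = 1.542702, f(c) = 0.042308 > 0 → new bracket [0.971000, 1.542702]
step 3: c = 1.510273, f(c) = 0.008442 > 0 → new bracket [0.971000, 1.510273]
step 4: c = 1.503879, f(c) = 0.001641 > 0 → new bracket [0.971000, 1.503879]

1.503879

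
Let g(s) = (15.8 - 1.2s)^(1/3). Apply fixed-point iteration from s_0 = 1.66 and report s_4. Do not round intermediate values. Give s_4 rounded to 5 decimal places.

2.35010

s_1 = g(1.660000) = 2.399074
s_2 = g(2.399074) = 2.346569
s_3 = g(2.346569) = 2.350377
s_4 = g(2.350377) = 2.350101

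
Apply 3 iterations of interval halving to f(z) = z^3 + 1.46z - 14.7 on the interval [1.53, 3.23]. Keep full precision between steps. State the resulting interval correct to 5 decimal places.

[2.16750, 2.38000]

f(1.530000) = -8.884623, f(3.230000) = 23.714067 (opposite signs)
step 1: m = 2.380000, f(m) = 2.256072 > 0 → root in [1.530000, 2.380000]
step 2: m = 1.955000, f(m) = -4.373641 < 0 → root in [1.955000, 2.380000]
step 3: m = 2.167500, f(m) = -1.352413 < 0 → root in [2.167500, 2.380000]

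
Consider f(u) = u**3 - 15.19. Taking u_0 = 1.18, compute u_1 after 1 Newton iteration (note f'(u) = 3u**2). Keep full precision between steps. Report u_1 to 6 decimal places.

4.423074

Newton update: u ← u − f(u)/f'(u).
u_0 = 1.180000: f = -13.546968, f' = 4.177200 → u_1 = 1.180000 - (-13.546968)/(4.177200) = 4.423074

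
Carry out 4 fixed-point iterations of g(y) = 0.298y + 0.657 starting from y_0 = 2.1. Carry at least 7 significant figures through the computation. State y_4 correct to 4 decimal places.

0.9451

y_1 = g(2.100000) = 1.282800
y_2 = g(1.282800) = 1.039274
y_3 = g(1.039274) = 0.966704
y_4 = g(0.966704) = 0.945078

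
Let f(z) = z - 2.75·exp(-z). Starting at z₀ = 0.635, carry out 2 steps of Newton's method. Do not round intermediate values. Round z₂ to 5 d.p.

Newton update: z ← z − f(z)/f'(z).
f'(z) = 1 + 2.75·exp(-z)
z_0 = 0.635000: f = -0.822323, f' = 2.457323 → z_1 = 0.635000 - (-0.822323)/(2.457323) = 0.969642
z_1 = 0.969642: f = -0.073210, f' = 2.042852 → z_2 = 0.969642 - (-0.073210)/(2.042852) = 1.005479

1.00548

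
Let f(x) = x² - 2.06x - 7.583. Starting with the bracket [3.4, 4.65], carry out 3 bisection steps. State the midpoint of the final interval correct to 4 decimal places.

3.9469

f(3.400000) = -3.027000, f(4.650000) = 4.460500 (opposite signs)
step 1: m = 4.025000, f(m) = 0.326125 > 0 → root in [3.400000, 4.025000]
step 2: m = 3.712500, f(m) = -1.448094 < 0 → root in [3.712500, 4.025000]
step 3: m = 3.868750, f(m) = -0.585398 < 0 → root in [3.868750, 4.025000]
Midpoint of [3.868750, 4.025000] = 3.946875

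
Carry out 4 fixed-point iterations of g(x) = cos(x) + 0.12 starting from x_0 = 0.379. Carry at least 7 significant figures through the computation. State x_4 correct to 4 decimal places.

x_1 = g(0.379000) = 1.049035
x_2 = g(1.049035) = 0.618408
x_3 = g(0.618408) = 0.934803
x_4 = g(0.934803) = 0.713977

0.7140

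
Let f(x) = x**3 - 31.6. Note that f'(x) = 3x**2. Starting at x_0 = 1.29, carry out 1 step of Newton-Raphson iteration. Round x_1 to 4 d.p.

Newton update: x ← x − f(x)/f'(x).
x_0 = 1.290000: f = -29.453311, f' = 4.992300 → x_1 = 1.290000 - (-29.453311)/(4.992300) = 7.189748

7.1897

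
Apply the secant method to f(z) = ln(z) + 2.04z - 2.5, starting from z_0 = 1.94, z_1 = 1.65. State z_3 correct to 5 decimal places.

Secant update: z_(k+1) = z_k − f(z_k)·(z_k − z_(k-1))/(f(z_k) − f(z_(k-1))).
f(z_0) = 2.120288, f(z_1) = 1.366775
z_2 = 1.650000 - (1.366775)·(1.650000 - 1.940000)/(1.366775 - (2.120288)) = 1.123977; f(z_2) = -0.090213
z_3 = 1.123977 - (-0.090213)·(1.123977 - 1.650000)/(-0.090213 - (1.366775)) = 1.156547; f(z_3) = 0.004795

1.15655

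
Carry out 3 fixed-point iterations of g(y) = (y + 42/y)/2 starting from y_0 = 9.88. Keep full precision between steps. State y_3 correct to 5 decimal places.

y_1 = g(9.880000) = 7.065506
y_2 = g(7.065506) = 6.504939
y_3 = g(6.504939) = 6.480786

6.48079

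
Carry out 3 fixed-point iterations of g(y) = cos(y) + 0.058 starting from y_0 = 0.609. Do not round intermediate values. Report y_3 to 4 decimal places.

0.8251

y_1 = g(0.609000) = 0.878220
y_2 = g(0.878220) = 0.696522
y_3 = g(0.696522) = 0.825078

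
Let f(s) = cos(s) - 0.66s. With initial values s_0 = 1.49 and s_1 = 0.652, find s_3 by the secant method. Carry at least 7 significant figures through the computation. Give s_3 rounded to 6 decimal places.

0.920791

f(s_0) = -0.902692, f(s_1) = 0.364552
s_2 = 0.652000 - (0.364552)·(0.652000 - 1.490000)/(0.364552 - (-0.902692)) = 0.893070; f(s_2) = 0.037597
s_3 = 0.893070 - (0.037597)·(0.893070 - 0.652000)/(0.037597 - (0.364552)) = 0.920791; f(s_3) = -0.002532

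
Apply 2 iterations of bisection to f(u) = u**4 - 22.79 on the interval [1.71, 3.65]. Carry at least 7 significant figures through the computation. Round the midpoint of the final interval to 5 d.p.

f(1.710000) = -14.239639, f(3.650000) = 154.699006 (opposite signs)
step 1: m = 2.680000, f(m) = 28.796870 > 0 → root in [1.710000, 2.680000]
step 2: m = 2.195000, f(m) = 0.423365 > 0 → root in [1.710000, 2.195000]
Midpoint of [1.710000, 2.195000] = 1.952500

1.95250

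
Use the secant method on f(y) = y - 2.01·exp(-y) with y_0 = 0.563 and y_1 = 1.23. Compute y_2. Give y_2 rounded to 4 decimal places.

0.8799

Secant update: y_(k+1) = y_k − f(y_k)·(y_k − y_(k-1))/(f(y_k) − f(y_(k-1))).
f(y_0) = -0.581691, f(y_1) = 0.642492
y_2 = 1.230000 - (0.642492)·(1.230000 - 0.563000)/(0.642492 - (-0.581691)) = 0.879936; f(y_2) = 0.046169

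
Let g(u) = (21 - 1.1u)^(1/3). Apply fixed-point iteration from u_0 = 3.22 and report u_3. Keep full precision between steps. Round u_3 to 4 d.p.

2.6260

u_1 = g(3.220000) = 2.594168
u_2 = g(2.594168) = 2.627828
u_3 = g(2.627828) = 2.626040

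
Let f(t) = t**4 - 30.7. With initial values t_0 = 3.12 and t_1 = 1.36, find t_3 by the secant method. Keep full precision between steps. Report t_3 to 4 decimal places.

f(t_0) = 64.058543, f(t_1) = -27.278980
t_2 = 1.360000 - (-27.278980)·(1.360000 - 3.120000)/(-27.278980 - (64.058543)) = 1.885644; f(t_2) = -18.057335
t_3 = 1.885644 - (-18.057335)·(1.885644 - 1.360000)/(-18.057335 - (-27.278980)) = 2.914932; f(t_3) = 41.496050

2.9149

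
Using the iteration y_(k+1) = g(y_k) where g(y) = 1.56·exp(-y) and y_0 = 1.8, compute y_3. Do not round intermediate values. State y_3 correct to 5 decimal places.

0.46733

y_1 = g(1.800000) = 0.257866
y_2 = g(0.257866) = 1.205410
y_3 = g(1.205410) = 0.467328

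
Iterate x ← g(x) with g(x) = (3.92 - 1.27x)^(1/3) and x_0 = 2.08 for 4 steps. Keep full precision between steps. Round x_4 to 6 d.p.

x_1 = g(2.080000) = 1.085314
x_2 = g(1.085314) = 1.364704
x_3 = g(1.364704) = 1.297990
x_4 = g(1.297990) = 1.314541

1.314541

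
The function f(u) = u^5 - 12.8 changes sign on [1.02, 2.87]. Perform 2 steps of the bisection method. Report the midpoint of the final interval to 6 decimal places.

1.713750

f(1.020000) = -11.695919, f(2.870000) = 181.919517 (opposite signs)
step 1: m = 1.945000, f(m) = 15.035436 > 0 → root in [1.020000, 1.945000]
step 2: m = 1.482500, f(m) = -5.639003 < 0 → root in [1.482500, 1.945000]
Midpoint of [1.482500, 1.945000] = 1.713750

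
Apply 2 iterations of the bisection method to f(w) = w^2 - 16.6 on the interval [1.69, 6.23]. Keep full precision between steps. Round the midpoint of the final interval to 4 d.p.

f(1.690000) = -13.743900, f(6.230000) = 22.212900 (opposite signs)
step 1: m = 3.960000, f(m) = -0.918400 < 0 → root in [3.960000, 6.230000]
step 2: m = 5.095000, f(m) = 9.359025 > 0 → root in [3.960000, 5.095000]
Midpoint of [3.960000, 5.095000] = 4.527500

4.5275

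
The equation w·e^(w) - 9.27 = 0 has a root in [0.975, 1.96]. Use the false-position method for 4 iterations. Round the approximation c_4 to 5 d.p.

False-position update: c = (a·f(b) − b·f(a))/(f(b) − f(a)); replace the endpoint whose sign matches f(c).
f(0.975000) = -6.685112, f(1.960000) = 4.644681
step 1: c = 1.556196, f(c) = -1.892454 < 0 → new bracket [1.556196, 1.960000]
step 2: c = 1.673095, f(c) = -0.354693 < 0 → new bracket [1.673095, 1.960000]
step 3: c = 1.693450, f(c) = -0.060665 < 0 → new bracket [1.693450, 1.960000]
step 4: c = 1.696886, f(c) = -0.010209 < 0 → new bracket [1.696886, 1.960000]

1.69689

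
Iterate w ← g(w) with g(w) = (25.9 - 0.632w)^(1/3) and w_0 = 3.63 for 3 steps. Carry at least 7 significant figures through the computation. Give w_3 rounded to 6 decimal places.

w_1 = g(3.630000) = 2.868621
w_2 = g(2.868621) = 2.887982
w_3 = g(2.887982) = 2.887493

2.887493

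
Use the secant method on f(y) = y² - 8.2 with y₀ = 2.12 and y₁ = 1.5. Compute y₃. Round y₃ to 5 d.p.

2.78132

f(y_0) = -3.705600, f(y_1) = -5.950000
y_2 = 1.500000 - (-5.950000)·(1.500000 - 2.120000)/(-5.950000 - (-3.705600)) = 3.143646; f(y_2) = 1.682513
y_3 = 3.143646 - (1.682513)·(3.143646 - 1.500000)/(1.682513 - (-5.950000)) = 2.781321; f(y_3) = -0.464255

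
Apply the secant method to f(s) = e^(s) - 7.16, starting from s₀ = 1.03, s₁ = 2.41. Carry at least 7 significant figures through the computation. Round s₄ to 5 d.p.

1.97368

f(s_0) = -4.358934, f(s_1) = 3.973961
s_2 = 2.410000 - (3.973961)·(2.410000 - 1.030000)/(3.973961 - (-4.358934)) = 1.751877; f(s_2) = -1.394583
s_3 = 1.751877 - (-1.394583)·(1.751877 - 2.410000)/(-1.394583 - (3.973961)) = 1.922838; f(s_3) = -0.319660
s_4 = 1.922838 - (-0.319660)·(1.922838 - 1.751877)/(-0.319660 - (-1.394583)) = 1.973677; f(s_4) = 0.037095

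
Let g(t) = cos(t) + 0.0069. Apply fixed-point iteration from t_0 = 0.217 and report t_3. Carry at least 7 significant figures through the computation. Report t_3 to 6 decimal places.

0.853594

t_1 = g(0.217000) = 0.983448
t_2 = g(0.983448) = 0.561056
t_3 = g(0.561056) = 0.853594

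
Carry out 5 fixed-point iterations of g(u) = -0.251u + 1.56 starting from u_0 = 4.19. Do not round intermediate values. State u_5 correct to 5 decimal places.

1.24407

u_1 = g(4.190000) = 0.508310
u_2 = g(0.508310) = 1.432414
u_3 = g(1.432414) = 1.200464
u_4 = g(1.200464) = 1.258684
u_5 = g(1.258684) = 1.244070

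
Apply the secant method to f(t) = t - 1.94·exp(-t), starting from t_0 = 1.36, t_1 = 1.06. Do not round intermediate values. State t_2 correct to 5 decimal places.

0.81461

f(t_0) = 0.862078, f(t_1) = 0.387876
t_2 = 1.060000 - (0.387876)·(1.060000 - 1.360000)/(0.387876 - (0.862078)) = 0.814614; f(t_2) = -0.044438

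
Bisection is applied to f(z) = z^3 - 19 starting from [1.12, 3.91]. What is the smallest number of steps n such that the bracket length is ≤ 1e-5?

19

Initial width b − a = 3.91 − 1.12 = 2.790000.
After n steps the width is (b−a)/2^n; need (b−a)/2^n ≤ 1e-5.
So n ≥ log₂(2.790000/1e-5) = log₂(279000.0000) ≈ 18.0899.
Hence n = 19.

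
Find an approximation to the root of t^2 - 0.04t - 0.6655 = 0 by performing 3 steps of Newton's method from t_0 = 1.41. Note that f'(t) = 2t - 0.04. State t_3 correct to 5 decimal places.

Newton update: t ← t − f(t)/f'(t).
t_0 = 1.410000: f = 1.266200, f' = 2.780000 → t_1 = 1.410000 - (1.266200)/(2.780000) = 0.954532
t_1 = 0.954532: f = 0.207451, f' = 1.869065 → t_2 = 0.954532 - (0.207451)/(1.869065) = 0.843541
t_2 = 0.843541: f = 0.012319, f' = 1.647081 → t_3 = 0.843541 - (0.012319)/(1.647081) = 0.836061

0.83606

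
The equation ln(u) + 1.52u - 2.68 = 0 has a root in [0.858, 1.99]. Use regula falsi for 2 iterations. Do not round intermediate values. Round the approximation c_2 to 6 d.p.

1.500531

f(0.858000) = -1.528991, f(1.990000) = 1.032935
step 1: c = 1.533593, f(c) = 0.078674 > 0 → new bracket [0.858000, 1.533593]
step 2: c = 1.500531, f(c) = 0.006627 > 0 → new bracket [0.858000, 1.500531]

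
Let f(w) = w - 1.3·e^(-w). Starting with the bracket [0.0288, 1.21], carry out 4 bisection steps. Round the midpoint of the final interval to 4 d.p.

f(0.028800) = -1.234294, f(1.210000) = 0.822344 (opposite signs)
step 1: m = 0.619400, f(m) = -0.080347 < 0 → root in [0.619400, 1.210000]
step 2: m = 0.914700, f(m) = 0.393872 > 0 → root in [0.619400, 0.914700]
step 3: m = 0.767050, f(m) = 0.163355 > 0 → root in [0.619400, 0.767050]
step 4: m = 0.693225, f(m) = 0.043276 > 0 → root in [0.619400, 0.693225]
Midpoint of [0.619400, 0.693225] = 0.656312

0.6563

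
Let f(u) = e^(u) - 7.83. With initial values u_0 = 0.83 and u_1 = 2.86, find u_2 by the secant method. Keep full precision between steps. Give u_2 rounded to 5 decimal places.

1.57099

f(u_0) = -5.536681, f(u_1) = 9.631527
u_2 = 2.860000 - (9.631527)·(2.860000 - 0.830000)/(9.631527 - (-5.536681)) = 1.570988; f(u_2) = -3.018600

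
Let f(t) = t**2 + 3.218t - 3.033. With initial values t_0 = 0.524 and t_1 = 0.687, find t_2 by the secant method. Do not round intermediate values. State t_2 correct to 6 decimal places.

0.766084

f(t_0) = -1.072192, f(t_1) = -0.350265
t_2 = 0.687000 - (-0.350265)·(0.687000 - 0.524000)/(-0.350265 - (-1.072192)) = 0.766084; f(t_2) = 0.019145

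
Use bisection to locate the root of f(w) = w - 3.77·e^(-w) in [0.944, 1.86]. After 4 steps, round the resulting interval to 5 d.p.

f(0.944000) = -0.522788, f(1.860000) = 1.273114 (opposite signs)
step 1: m = 1.402000, f(m) = 0.474187 > 0 → root in [0.944000, 1.402000]
step 2: m = 1.173000, f(m) = 0.006422 > 0 → root in [0.944000, 1.173000]
step 3: m = 1.058500, f(m) = -0.249599 < 0 → root in [1.058500, 1.173000]
step 4: m = 1.115750, f(m) = -0.119564 < 0 → root in [1.115750, 1.173000]

[1.11575, 1.17300]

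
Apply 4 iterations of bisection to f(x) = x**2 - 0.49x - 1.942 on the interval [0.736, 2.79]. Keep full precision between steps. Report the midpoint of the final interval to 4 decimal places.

f(0.736000) = -1.760944, f(2.790000) = 4.475000 (opposite signs)
step 1: m = 1.763000, f(m) = 0.302299 > 0 → root in [0.736000, 1.763000]
step 2: m = 1.249500, f(m) = -0.993005 < 0 → root in [1.249500, 1.763000]
step 3: m = 1.506250, f(m) = -0.411273 < 0 → root in [1.506250, 1.763000]
step 4: m = 1.634625, f(m) = -0.070967 < 0 → root in [1.634625, 1.763000]
Midpoint of [1.634625, 1.763000] = 1.698812

1.6988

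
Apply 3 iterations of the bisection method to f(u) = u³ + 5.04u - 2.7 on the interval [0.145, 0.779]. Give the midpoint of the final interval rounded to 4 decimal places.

f(0.145000) = -1.966151, f(0.779000) = 1.698889 (opposite signs)
step 1: m = 0.462000, f(m) = -0.272909 < 0 → root in [0.462000, 0.779000]
step 2: m = 0.620500, f(m) = 0.666225 > 0 → root in [0.462000, 0.620500]
step 3: m = 0.541250, f(m) = 0.186460 > 0 → root in [0.462000, 0.541250]
Midpoint of [0.462000, 0.541250] = 0.501625

0.5016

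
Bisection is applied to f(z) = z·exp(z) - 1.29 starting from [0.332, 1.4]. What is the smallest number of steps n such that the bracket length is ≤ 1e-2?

Initial width b − a = 1.4 − 0.332 = 1.068000.
After n steps the width is (b−a)/2^n; need (b−a)/2^n ≤ 1e-2.
So n ≥ log₂(1.068000/1e-2) = log₂(106.8000) ≈ 6.7388.
Hence n = 7.

7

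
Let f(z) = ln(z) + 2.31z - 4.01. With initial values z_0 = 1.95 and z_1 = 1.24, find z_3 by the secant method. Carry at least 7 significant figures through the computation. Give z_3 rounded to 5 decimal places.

f(z_0) = 1.162329, f(z_1) = -0.930489
z_2 = 1.240000 - (-0.930489)·(1.240000 - 1.950000)/(-0.930489 - (1.162329)) = 1.555673; f(z_2) = 0.025514
z_3 = 1.555673 - (0.025514)·(1.555673 - 1.240000)/(0.025514 - (-0.930489)) = 1.547249; f(z_3) = 0.000623

1.54725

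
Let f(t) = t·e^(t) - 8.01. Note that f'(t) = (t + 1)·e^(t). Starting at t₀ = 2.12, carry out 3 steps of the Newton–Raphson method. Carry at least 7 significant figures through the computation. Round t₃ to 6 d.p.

t_0 = 2.120000: f = 9.652011, f' = 25.993149 → t_1 = 2.120000 - (9.652011)/(25.993149) = 1.748671
t_1 = 1.748671: f = 2.039541, f' = 15.796501 → t_2 = 1.748671 - (2.039541)/(15.796501) = 1.619557
t_2 = 1.619557: f = 0.170149, f' = 13.231004 → t_3 = 1.619557 - (0.170149)/(13.231004) = 1.606698

1.606698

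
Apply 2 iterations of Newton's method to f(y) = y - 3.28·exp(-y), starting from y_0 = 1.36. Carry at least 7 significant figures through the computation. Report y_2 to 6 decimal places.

1.096013

f'(y) = 1 + 3.28·exp(-y)
y_0 = 1.360000: f = 0.518153, f' = 1.841847 → y_1 = 1.360000 - (0.518153)/(1.841847) = 1.078678
y_1 = 1.078678: f = -0.036669, f' = 2.115347 → y_2 = 1.078678 - (-0.036669)/(2.115347) = 1.096013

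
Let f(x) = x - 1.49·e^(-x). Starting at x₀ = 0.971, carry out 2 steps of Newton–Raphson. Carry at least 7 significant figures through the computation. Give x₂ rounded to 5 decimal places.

0.72302

f'(x) = 1 + 1.49·e^(-x)
x_0 = 0.971000: f = 0.406731, f' = 1.564269 → x_1 = 0.971000 - (0.406731)/(1.564269) = 0.710987
x_1 = 0.710987: f = -0.020841, f' = 1.731827 → x_2 = 0.710987 - (-0.020841)/(1.731827) = 0.723021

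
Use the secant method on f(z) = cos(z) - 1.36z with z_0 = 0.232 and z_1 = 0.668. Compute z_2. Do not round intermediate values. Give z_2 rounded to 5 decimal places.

0.59911

f(z_0) = 0.657688, f(z_1) = -0.123418
z_2 = 0.668000 - (-0.123418)·(0.668000 - 0.232000)/(-0.123418 - (0.657688)) = 0.599110; f(z_2) = 0.011048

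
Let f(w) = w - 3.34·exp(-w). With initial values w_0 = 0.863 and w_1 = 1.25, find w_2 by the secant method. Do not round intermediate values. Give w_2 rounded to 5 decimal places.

f(w_0) = -0.546128, f(w_1) = 0.293074
w_2 = 1.250000 - (0.293074)·(1.250000 - 0.863000)/(0.293074 - (-0.546128)) = 1.114848; f(w_2) = 0.019445

1.11485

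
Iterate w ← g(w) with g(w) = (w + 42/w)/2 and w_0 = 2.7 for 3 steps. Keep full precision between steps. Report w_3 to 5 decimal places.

6.49147

w_1 = g(2.700000) = 9.127778
w_2 = g(9.127778) = 6.864558
w_3 = g(6.864558) = 6.491471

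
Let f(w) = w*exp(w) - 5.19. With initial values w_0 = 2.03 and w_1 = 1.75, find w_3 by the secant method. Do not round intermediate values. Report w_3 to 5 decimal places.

f(w_0) = 10.266595, f(w_1) = 4.880555
w_2 = 1.750000 - (4.880555)·(1.750000 - 2.030000)/(4.880555 - (10.266595)) = 1.496278; f(w_2) = 1.490943
w_3 = 1.496278 - (1.490943)·(1.496278 - 1.750000)/(1.490943 - (4.880555)) = 1.384677; f(w_3) = 0.339758

1.38468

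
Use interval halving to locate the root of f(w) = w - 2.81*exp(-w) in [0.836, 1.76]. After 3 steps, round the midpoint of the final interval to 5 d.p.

f(0.836000) = -0.381969, f(1.760000) = 1.276554 (opposite signs)
step 1: m = 1.298000, f(m) = 0.530653 > 0 → root in [0.836000, 1.298000]
step 2: m = 1.067000, f(m) = 0.100250 > 0 → root in [0.836000, 1.067000]
step 3: m = 0.951500, f(m) = -0.133613 < 0 → root in [0.951500, 1.067000]
Midpoint of [0.951500, 1.067000] = 1.009250

1.00925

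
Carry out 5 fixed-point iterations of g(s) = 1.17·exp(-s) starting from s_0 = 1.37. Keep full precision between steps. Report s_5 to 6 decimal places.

0.571593

s_1 = g(1.370000) = 0.297305
s_2 = g(0.297305) = 0.869096
s_3 = g(0.869096) = 0.490617
s_4 = g(0.490617) = 0.716331
s_5 = g(0.716331) = 0.571593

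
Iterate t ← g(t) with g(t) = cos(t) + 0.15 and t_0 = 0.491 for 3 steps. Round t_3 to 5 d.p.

t_1 = g(0.491000) = 1.031862
t_2 = g(1.031862) = 0.663222
t_3 = g(0.663222) = 0.938013

0.93801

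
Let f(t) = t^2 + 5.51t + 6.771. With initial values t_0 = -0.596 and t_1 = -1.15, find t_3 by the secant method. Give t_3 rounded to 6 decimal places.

f(t_0) = 3.842256, f(t_1) = 1.757000
t_2 = -1.150000 - (1.757000)·(-1.150000 - -0.596000)/(1.757000 - (3.842256)) = -1.616791; f(t_2) = 0.476496
t_3 = -1.616791 - (0.476496)·(-1.616791 - -1.150000)/(0.476496 - (1.757000)) = -1.790491; f(t_3) = 0.111253

-1.790491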